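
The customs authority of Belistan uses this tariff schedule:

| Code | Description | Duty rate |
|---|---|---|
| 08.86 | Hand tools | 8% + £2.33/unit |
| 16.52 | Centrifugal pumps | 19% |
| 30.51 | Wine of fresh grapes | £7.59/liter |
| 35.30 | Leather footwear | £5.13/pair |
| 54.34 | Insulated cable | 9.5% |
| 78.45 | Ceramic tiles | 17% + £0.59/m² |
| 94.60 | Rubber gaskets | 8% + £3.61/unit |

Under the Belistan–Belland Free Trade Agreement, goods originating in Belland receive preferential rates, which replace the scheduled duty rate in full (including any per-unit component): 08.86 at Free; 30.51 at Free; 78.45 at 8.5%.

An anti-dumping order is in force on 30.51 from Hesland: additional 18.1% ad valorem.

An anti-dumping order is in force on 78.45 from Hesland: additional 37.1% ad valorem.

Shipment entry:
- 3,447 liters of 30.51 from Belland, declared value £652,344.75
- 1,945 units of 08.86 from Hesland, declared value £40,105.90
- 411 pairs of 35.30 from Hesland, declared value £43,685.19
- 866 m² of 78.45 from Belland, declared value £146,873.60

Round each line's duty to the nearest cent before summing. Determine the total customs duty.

£22,333.01

Line 1 (30.51, Belland, 3,447 liters, £652,344.75):
Base rate for 30.51 is £7.59/liter.
Origin Belland qualifies under the Belistan–Belland agreement and 30.51 is covered: preferential rate Free applies instead.
The additional-duty order on 30.51 targets Hesland, not Belland; it does not apply.
Duty = £652,344.75 × 0% = £0.00.
Line 2 (08.86, Hesland, 1,945 units, £40,105.90):
Base rate for 08.86 is 8% + £2.33/unit.
08.86 has an FTA preferential rate, but origin Hesland is not Belland; base rate stands.
Duty = £40,105.90 × 8% + 1,945 × £2.33 = £7,740.32.
Line 3 (35.30, Hesland, 411 pairs, £43,685.19):
Base rate for 35.30 is £5.13/pair.
Duty = 411 × £5.13 = £2,108.43.
Line 4 (78.45, Belland, 866 m², £146,873.60):
Base rate for 78.45 is 17% + £0.59/m².
Origin Belland qualifies under the Belistan–Belland agreement and 78.45 is covered: preferential rate 8.5% applies instead.
The additional-duty order on 78.45 targets Hesland, not Belland; it does not apply.
Duty = £146,873.60 × 8.5% = £12,484.26.
Total = £0.00 + £7,740.32 + £2,108.43 + £12,484.26 = £22,333.01.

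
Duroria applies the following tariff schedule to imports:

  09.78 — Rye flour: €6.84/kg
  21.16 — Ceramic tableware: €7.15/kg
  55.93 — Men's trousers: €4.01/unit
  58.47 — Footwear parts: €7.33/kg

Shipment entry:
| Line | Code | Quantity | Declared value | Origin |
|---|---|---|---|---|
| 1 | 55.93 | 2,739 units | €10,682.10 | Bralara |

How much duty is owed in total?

€10,983.39

Line 1 (55.93, Bralara, 2,739 units, €10,682.10):
Base rate for 55.93 is €4.01/unit.
Duty = 2,739 × €4.01 = €10,983.39.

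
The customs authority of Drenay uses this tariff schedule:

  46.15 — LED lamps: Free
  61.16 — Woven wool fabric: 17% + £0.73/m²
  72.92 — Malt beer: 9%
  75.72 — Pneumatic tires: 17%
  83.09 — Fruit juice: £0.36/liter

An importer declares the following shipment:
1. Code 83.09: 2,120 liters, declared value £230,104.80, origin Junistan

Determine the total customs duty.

£763.20

Line 1 (83.09, Junistan, 2,120 liters, £230,104.80):
Base rate for 83.09 is £0.36/liter.
Duty = 2,120 × £0.36 = £763.20.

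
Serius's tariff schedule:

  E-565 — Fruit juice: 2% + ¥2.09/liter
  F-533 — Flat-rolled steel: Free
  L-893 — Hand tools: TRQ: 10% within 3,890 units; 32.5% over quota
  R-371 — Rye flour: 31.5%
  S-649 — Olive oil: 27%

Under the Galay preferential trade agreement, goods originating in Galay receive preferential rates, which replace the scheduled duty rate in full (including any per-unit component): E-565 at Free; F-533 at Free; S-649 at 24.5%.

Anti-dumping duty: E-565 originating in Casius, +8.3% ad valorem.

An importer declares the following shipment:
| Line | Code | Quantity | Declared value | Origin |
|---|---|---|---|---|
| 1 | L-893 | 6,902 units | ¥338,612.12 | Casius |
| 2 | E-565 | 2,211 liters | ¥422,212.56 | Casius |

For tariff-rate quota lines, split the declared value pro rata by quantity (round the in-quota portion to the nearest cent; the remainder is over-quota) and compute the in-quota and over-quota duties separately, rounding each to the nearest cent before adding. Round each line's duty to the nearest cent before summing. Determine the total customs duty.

Line 1 (L-893, Casius, 6,902 units, ¥338,612.12):
Code L-893 is under a tariff-rate quota (threshold 3,890 units). In-quota: 3,890 units at 10%; over-quota: 3,012 units at 32.5%.
Pro-rata value split: in-quota = ¥338,612.12 × 3,890/6,902 = ¥190,843.40; over-quota = ¥338,612.12 − ¥190,843.40 = ¥147,768.72.
In-quota duty = ¥190,843.40 × 10% = ¥19,084.34. Over-quota duty = ¥147,768.72 × 32.5% = ¥48,024.83.
Line duty = ¥19,084.34 + ¥48,024.83 = ¥67,109.17.
Line 2 (E-565, Casius, 2,211 liters, ¥422,212.56):
Base rate for E-565 is 2% + ¥2.09/liter.
E-565 has an FTA preferential rate, but origin Casius is not Galay; base rate stands.
Additional duty on E-565 from Casius: +8.3%. Applied ad valorem rate: 2% + 8.3% = 10.3%.
Duty = ¥422,212.56 × 10.3% + 2,211 × ¥2.09 = ¥48,108.88.
Total = ¥67,109.17 + ¥48,108.88 = ¥115,218.05.

¥115,218.05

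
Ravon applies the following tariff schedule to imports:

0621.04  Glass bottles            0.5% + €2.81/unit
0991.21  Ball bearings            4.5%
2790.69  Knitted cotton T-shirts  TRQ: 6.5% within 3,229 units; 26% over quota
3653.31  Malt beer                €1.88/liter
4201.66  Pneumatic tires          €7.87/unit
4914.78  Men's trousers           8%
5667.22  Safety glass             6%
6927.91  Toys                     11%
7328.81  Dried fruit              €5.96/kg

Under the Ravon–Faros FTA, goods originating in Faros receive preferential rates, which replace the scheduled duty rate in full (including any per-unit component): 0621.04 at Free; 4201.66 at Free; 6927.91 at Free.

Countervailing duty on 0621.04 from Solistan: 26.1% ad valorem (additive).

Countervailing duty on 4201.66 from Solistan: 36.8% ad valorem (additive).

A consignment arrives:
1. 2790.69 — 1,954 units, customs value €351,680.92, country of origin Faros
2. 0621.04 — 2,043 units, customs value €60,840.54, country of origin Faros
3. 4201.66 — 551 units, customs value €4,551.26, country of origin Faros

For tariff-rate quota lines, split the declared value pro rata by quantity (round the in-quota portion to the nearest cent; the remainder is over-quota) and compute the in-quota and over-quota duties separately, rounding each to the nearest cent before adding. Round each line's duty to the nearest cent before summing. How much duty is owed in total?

€22,859.26

Line 1 (2790.69, Faros, 1,954 units, €351,680.92):
Code 2790.69 is under a tariff-rate quota (threshold 3,229 units). Quantity 1,954 units is within the quota, so the in-quota rate 6.5% applies to the full value.
Duty = €351,680.92 × 6.5% = €22,859.26.
Line 2 (0621.04, Faros, 2,043 units, €60,840.54):
Base rate for 0621.04 is 0.5% + €2.81/unit.
Origin Faros qualifies under the Ravon–Faros agreement and 0621.04 is covered: preferential rate Free applies instead.
The additional-duty order on 0621.04 targets Solistan, not Faros; it does not apply.
Duty = €60,840.54 × 0% = €0.00.
Line 3 (4201.66, Faros, 551 units, €4,551.26):
Base rate for 4201.66 is €7.87/unit.
Origin Faros qualifies under the Ravon–Faros agreement and 4201.66 is covered: preferential rate Free applies instead.
The additional-duty order on 4201.66 targets Solistan, not Faros; it does not apply.
Duty = €4,551.26 × 0% = €0.00.
Total = €22,859.26 + €0.00 + €0.00 = €22,859.26.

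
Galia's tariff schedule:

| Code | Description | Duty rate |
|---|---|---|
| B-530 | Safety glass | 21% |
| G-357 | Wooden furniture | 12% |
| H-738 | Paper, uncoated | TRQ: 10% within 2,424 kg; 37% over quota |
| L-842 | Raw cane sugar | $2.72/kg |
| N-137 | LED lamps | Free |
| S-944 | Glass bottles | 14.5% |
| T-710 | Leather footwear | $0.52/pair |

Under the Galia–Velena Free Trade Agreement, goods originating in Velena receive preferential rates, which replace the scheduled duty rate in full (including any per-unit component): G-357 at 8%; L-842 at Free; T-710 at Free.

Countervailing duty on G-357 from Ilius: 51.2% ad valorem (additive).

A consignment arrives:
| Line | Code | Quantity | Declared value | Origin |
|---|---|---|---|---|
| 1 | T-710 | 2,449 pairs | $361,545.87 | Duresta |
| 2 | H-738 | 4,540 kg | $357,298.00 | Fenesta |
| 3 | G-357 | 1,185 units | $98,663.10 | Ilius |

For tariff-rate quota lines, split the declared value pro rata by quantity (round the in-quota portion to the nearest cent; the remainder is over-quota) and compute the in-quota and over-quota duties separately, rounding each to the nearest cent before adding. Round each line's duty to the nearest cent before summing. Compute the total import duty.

$144,321.24

Line 1 (T-710, Duresta, 2,449 pairs, $361,545.87):
Base rate for T-710 is $0.52/pair.
T-710 has an FTA preferential rate, but origin Duresta is not Velena; base rate stands.
Duty = 2,449 × $0.52 = $1,273.48.
Line 2 (H-738, Fenesta, 4,540 kg, $357,298.00):
Code H-738 is under a tariff-rate quota (threshold 2,424 kg). In-quota: 2,424 kg at 10%; over-quota: 2,116 kg at 37%.
Pro-rata value split: in-quota = $357,298.00 × 2,424/4,540 = $190,768.80; over-quota = $357,298.00 − $190,768.80 = $166,529.20.
In-quota duty = $190,768.80 × 10% = $19,076.88. Over-quota duty = $166,529.20 × 37% = $61,615.80.
Line duty = $19,076.88 + $61,615.80 = $80,692.68.
Line 3 (G-357, Ilius, 1,185 units, $98,663.10):
Base rate for G-357 is 12%.
G-357 has an FTA preferential rate, but origin Ilius is not Velena; base rate stands.
Additional duty on G-357 from Ilius: +51.2%. Applied ad valorem rate: 12% + 51.2% = 63.2%.
Duty = $98,663.10 × 63.2% = $62,355.08.
Total = $1,273.48 + $80,692.68 + $62,355.08 = $144,321.24.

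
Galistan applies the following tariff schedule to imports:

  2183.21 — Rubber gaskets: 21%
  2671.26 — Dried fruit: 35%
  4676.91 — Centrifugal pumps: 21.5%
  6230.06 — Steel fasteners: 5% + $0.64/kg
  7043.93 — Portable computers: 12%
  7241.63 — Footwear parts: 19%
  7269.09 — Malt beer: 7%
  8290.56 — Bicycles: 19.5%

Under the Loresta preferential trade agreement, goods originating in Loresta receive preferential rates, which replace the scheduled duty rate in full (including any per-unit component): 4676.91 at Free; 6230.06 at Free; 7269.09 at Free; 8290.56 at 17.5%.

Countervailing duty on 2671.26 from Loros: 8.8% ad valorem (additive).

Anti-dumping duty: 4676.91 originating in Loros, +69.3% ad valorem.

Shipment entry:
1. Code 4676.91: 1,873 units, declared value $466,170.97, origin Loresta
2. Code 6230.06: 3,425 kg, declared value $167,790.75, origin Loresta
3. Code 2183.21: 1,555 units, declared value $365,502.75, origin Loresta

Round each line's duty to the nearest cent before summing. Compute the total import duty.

$76,755.58

Line 1 (4676.91, Loresta, 1,873 units, $466,170.97):
Base rate for 4676.91 is 21.5%.
Origin Loresta qualifies under the Galistan–Loresta agreement and 4676.91 is covered: preferential rate Free applies instead.
The additional-duty order on 4676.91 targets Loros, not Loresta; it does not apply.
Duty = $466,170.97 × 0% = $0.00.
Line 2 (6230.06, Loresta, 3,425 kg, $167,790.75):
Base rate for 6230.06 is 5% + $0.64/kg.
Origin Loresta qualifies under the Galistan–Loresta agreement and 6230.06 is covered: preferential rate Free applies instead.
Duty = $167,790.75 × 0% = $0.00.
Line 3 (2183.21, Loresta, 1,555 units, $365,502.75):
Base rate for 2183.21 is 21%.
Origin Loresta is the FTA partner but 2183.21 is not on the preference list; base rate stands.
Duty = $365,502.75 × 21% = $76,755.58.
Total = $0.00 + $0.00 + $76,755.58 = $76,755.58.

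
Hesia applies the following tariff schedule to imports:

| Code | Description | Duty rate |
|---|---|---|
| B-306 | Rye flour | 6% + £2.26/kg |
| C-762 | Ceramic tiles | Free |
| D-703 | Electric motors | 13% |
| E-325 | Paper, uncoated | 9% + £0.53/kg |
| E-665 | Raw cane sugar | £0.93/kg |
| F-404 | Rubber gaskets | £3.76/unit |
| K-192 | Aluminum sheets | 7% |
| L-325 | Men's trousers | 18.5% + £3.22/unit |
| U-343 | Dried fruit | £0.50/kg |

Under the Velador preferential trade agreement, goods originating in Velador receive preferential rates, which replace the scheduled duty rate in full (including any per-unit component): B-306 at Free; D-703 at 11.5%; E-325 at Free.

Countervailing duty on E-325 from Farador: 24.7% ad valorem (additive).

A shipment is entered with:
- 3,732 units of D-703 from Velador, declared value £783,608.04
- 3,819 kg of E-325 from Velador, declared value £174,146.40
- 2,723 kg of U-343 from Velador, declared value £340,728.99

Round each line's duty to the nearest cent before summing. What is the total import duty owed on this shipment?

£91,476.42

Line 1 (D-703, Velador, 3,732 units, £783,608.04):
Base rate for D-703 is 13%.
Origin Velador qualifies under the Hesia–Velador agreement and D-703 is covered: preferential rate 11.5% applies instead.
Duty = £783,608.04 × 11.5% = £90,114.92.
Line 2 (E-325, Velador, 3,819 kg, £174,146.40):
Base rate for E-325 is 9% + £0.53/kg.
Origin Velador qualifies under the Hesia–Velador agreement and E-325 is covered: preferential rate Free applies instead.
The additional-duty order on E-325 targets Farador, not Velador; it does not apply.
Duty = £174,146.40 × 0% = £0.00.
Line 3 (U-343, Velador, 2,723 kg, £340,728.99):
Base rate for U-343 is £0.50/kg.
Origin Velador is the FTA partner but U-343 is not on the preference list; base rate stands.
Duty = 2,723 × £0.50 = £1,361.50.
Total = £90,114.92 + £0.00 + £1,361.50 = £91,476.42.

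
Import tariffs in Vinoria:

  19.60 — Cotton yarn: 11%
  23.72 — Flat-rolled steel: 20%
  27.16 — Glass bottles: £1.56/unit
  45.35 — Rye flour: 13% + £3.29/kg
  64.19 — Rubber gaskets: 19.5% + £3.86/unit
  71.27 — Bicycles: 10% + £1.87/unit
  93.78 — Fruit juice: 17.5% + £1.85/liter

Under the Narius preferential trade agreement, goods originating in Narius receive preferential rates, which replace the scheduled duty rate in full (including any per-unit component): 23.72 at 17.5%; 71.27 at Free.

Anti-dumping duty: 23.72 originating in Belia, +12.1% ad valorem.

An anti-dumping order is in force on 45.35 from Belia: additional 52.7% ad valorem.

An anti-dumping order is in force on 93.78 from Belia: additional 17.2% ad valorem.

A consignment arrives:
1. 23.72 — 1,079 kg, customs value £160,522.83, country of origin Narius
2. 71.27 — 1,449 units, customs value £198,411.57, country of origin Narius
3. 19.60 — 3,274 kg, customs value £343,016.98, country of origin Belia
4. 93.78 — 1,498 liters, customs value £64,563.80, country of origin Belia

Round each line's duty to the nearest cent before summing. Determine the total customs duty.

Line 1 (23.72, Narius, 1,079 kg, £160,522.83):
Base rate for 23.72 is 20%.
Origin Narius qualifies under the Vinoria–Narius agreement and 23.72 is covered: preferential rate 17.5% applies instead.
The additional-duty order on 23.72 targets Belia, not Narius; it does not apply.
Duty = £160,522.83 × 17.5% = £28,091.50.
Line 2 (71.27, Narius, 1,449 units, £198,411.57):
Base rate for 71.27 is 10% + £1.87/unit.
Origin Narius qualifies under the Vinoria–Narius agreement and 71.27 is covered: preferential rate Free applies instead.
Duty = £198,411.57 × 0% = £0.00.
Line 3 (19.60, Belia, 3,274 kg, £343,016.98):
Base rate for 19.60 is 11%.
Duty = £343,016.98 × 11% = £37,731.87.
Line 4 (93.78, Belia, 1,498 liters, £64,563.80):
Base rate for 93.78 is 17.5% + £1.85/liter.
Additional duty on 93.78 from Belia: +17.2%. Applied ad valorem rate: 17.5% + 17.2% = 34.7%.
Duty = £64,563.80 × 34.7% + 1,498 × £1.85 = £25,174.94.
Total = £28,091.50 + £0.00 + £37,731.87 + £25,174.94 = £90,998.31.

£90,998.31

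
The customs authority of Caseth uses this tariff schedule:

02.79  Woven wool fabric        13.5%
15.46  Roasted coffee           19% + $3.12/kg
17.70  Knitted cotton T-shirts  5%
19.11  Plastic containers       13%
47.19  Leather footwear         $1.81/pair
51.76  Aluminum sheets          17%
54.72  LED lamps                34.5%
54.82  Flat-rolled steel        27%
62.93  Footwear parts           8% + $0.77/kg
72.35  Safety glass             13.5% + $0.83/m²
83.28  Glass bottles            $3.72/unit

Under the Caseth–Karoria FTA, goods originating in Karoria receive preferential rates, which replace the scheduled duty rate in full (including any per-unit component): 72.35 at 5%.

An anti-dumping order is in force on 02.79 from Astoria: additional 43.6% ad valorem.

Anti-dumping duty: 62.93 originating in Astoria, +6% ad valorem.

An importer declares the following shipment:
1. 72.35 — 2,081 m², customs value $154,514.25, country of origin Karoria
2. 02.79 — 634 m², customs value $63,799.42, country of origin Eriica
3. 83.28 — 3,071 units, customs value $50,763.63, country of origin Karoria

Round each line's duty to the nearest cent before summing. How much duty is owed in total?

Line 1 (72.35, Karoria, 2,081 m², $154,514.25):
Base rate for 72.35 is 13.5% + $0.83/m².
Origin Karoria qualifies under the Caseth–Karoria agreement and 72.35 is covered: preferential rate 5% applies instead.
Duty = $154,514.25 × 5% = $7,725.71.
Line 2 (02.79, Eriica, 634 m², $63,799.42):
Base rate for 02.79 is 13.5%.
The additional-duty order on 02.79 targets Astoria, not Eriica; it does not apply.
Duty = $63,799.42 × 13.5% = $8,612.92.
Line 3 (83.28, Karoria, 3,071 units, $50,763.63):
Base rate for 83.28 is $3.72/unit.
Origin Karoria is the FTA partner but 83.28 is not on the preference list; base rate stands.
Duty = 3,071 × $3.72 = $11,424.12.
Total = $7,725.71 + $8,612.92 + $11,424.12 = $27,762.75.

$27,762.75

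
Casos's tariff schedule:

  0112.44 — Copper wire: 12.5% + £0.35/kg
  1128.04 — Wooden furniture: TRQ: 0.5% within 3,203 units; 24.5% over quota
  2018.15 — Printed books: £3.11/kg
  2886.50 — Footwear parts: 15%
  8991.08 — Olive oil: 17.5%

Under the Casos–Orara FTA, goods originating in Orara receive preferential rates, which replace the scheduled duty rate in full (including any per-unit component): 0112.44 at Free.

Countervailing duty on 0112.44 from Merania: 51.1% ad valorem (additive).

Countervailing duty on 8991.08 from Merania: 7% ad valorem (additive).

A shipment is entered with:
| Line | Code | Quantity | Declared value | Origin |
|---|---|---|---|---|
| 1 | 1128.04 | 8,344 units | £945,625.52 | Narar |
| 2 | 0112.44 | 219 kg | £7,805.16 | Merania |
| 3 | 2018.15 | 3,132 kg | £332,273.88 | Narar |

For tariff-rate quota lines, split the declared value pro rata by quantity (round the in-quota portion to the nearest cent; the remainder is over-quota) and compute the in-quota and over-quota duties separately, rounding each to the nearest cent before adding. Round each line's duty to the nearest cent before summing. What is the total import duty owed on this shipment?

Line 1 (1128.04, Narar, 8,344 units, £945,625.52):
Code 1128.04 is under a tariff-rate quota (threshold 3,203 units). In-quota: 3,203 units at 0.5%; over-quota: 5,141 units at 24.5%.
Pro-rata value split: in-quota = £945,625.52 × 3,203/8,344 = £362,995.99; over-quota = £945,625.52 − £362,995.99 = £582,629.53.
In-quota duty = £362,995.99 × 0.5% = £1,814.98. Over-quota duty = £582,629.53 × 24.5% = £142,744.23.
Line duty = £1,814.98 + £142,744.23 = £144,559.21.
Line 2 (0112.44, Merania, 219 kg, £7,805.16):
Base rate for 0112.44 is 12.5% + £0.35/kg.
0112.44 has an FTA preferential rate, but origin Merania is not Orara; base rate stands.
Additional duty on 0112.44 from Merania: +51.1%. Applied ad valorem rate: 12.5% + 51.1% = 63.6%.
Duty = £7,805.16 × 63.6% + 219 × £0.35 = £5,040.73.
Line 3 (2018.15, Narar, 3,132 kg, £332,273.88):
Base rate for 2018.15 is £3.11/kg.
Duty = 3,132 × £3.11 = £9,740.52.
Total = £144,559.21 + £5,040.73 + £9,740.52 = £159,340.46.

£159,340.46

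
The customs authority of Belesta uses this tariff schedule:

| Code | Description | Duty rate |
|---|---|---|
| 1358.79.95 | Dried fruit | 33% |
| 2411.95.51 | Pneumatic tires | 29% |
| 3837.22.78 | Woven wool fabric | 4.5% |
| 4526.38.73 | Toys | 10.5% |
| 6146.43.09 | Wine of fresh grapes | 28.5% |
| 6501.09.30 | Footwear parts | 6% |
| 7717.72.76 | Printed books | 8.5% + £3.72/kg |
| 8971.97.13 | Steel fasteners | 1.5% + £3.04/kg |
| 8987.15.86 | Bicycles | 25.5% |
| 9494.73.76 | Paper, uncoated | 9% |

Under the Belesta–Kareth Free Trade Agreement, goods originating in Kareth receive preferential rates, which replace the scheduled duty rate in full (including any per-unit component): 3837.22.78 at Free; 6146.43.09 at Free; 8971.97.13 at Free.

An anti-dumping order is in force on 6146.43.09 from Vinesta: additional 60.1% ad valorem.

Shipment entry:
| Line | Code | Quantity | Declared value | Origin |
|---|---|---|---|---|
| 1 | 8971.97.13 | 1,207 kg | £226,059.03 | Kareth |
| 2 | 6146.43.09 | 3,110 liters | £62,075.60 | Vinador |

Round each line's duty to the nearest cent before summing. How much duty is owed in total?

Line 1 (8971.97.13, Kareth, 1,207 kg, £226,059.03):
Base rate for 8971.97.13 is 1.5% + £3.04/kg.
Origin Kareth qualifies under the Belesta–Kareth agreement and 8971.97.13 is covered: preferential rate Free applies instead.
Duty = £226,059.03 × 0% = £0.00.
Line 2 (6146.43.09, Vinador, 3,110 liters, £62,075.60):
Base rate for 6146.43.09 is 28.5%.
6146.43.09 has an FTA preferential rate, but origin Vinador is not Kareth; base rate stands.
The additional-duty order on 6146.43.09 targets Vinesta, not Vinador; it does not apply.
Duty = £62,075.60 × 28.5% = £17,691.55.
Total = £0.00 + £17,691.55 = £17,691.55.

£17,691.55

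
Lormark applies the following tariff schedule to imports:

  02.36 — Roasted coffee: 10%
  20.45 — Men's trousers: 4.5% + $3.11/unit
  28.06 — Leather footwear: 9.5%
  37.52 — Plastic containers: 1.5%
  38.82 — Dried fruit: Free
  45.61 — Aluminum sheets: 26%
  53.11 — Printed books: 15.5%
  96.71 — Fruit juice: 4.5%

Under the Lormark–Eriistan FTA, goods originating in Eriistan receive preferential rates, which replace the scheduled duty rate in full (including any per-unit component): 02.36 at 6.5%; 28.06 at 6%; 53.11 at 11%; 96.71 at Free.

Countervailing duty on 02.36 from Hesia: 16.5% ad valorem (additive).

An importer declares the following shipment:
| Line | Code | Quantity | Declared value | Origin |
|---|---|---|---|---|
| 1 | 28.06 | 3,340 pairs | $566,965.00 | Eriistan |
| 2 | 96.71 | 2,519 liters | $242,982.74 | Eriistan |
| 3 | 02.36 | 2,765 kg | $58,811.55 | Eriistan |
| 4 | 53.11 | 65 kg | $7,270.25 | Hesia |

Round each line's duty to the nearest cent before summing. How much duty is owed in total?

Line 1 (28.06, Eriistan, 3,340 pairs, $566,965.00):
Base rate for 28.06 is 9.5%.
Origin Eriistan qualifies under the Lormark–Eriistan agreement and 28.06 is covered: preferential rate 6% applies instead.
Duty = $566,965.00 × 6% = $34,017.90.
Line 2 (96.71, Eriistan, 2,519 liters, $242,982.74):
Base rate for 96.71 is 4.5%.
Origin Eriistan qualifies under the Lormark–Eriistan agreement and 96.71 is covered: preferential rate Free applies instead.
Duty = $242,982.74 × 0% = $0.00.
Line 3 (02.36, Eriistan, 2,765 kg, $58,811.55):
Base rate for 02.36 is 10%.
Origin Eriistan qualifies under the Lormark–Eriistan agreement and 02.36 is covered: preferential rate 6.5% applies instead.
The additional-duty order on 02.36 targets Hesia, not Eriistan; it does not apply.
Duty = $58,811.55 × 6.5% = $3,822.75.
Line 4 (53.11, Hesia, 65 kg, $7,270.25):
Base rate for 53.11 is 15.5%.
53.11 has an FTA preferential rate, but origin Hesia is not Eriistan; base rate stands.
Duty = $7,270.25 × 15.5% = $1,126.89.
Total = $34,017.90 + $0.00 + $3,822.75 + $1,126.89 = $38,967.54.

$38,967.54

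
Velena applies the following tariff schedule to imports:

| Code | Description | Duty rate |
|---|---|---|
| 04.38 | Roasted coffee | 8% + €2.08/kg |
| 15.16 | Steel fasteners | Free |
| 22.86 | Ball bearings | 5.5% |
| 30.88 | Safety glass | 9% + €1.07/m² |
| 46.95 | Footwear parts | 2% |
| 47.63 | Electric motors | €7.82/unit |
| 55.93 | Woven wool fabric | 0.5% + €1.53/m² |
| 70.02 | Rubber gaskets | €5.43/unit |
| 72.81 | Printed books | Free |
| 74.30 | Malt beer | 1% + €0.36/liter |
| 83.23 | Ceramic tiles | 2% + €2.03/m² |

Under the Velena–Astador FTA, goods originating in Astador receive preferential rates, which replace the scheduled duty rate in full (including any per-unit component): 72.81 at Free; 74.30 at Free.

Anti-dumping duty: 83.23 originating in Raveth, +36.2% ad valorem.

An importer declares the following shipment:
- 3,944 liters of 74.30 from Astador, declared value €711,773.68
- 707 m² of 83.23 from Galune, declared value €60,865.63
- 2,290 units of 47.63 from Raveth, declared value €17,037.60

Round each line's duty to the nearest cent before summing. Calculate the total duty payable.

€20,560.32

Line 1 (74.30, Astador, 3,944 liters, €711,773.68):
Base rate for 74.30 is 1% + €0.36/liter.
Origin Astador qualifies under the Velena–Astador agreement and 74.30 is covered: preferential rate Free applies instead.
Duty = €711,773.68 × 0% = €0.00.
Line 2 (83.23, Galune, 707 m², €60,865.63):
Base rate for 83.23 is 2% + €2.03/m².
The additional-duty order on 83.23 targets Raveth, not Galune; it does not apply.
Duty = €60,865.63 × 2% + 707 × €2.03 = €2,652.52.
Line 3 (47.63, Raveth, 2,290 units, €17,037.60):
Base rate for 47.63 is €7.82/unit.
Duty = 2,290 × €7.82 = €17,907.80.
Total = €0.00 + €2,652.52 + €17,907.80 = €20,560.32.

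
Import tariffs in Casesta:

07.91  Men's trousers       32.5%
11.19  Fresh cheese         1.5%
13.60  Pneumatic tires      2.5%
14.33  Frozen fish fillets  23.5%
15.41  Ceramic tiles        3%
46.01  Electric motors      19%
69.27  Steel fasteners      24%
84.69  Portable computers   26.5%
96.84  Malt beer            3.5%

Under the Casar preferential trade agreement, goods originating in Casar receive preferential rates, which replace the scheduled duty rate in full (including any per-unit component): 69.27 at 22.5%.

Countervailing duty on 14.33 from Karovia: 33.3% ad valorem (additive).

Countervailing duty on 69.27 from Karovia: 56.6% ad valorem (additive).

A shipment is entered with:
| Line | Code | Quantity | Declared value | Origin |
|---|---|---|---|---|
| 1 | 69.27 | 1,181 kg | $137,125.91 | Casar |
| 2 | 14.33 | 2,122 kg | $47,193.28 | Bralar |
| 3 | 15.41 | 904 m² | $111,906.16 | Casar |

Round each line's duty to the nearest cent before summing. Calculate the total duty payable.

Line 1 (69.27, Casar, 1,181 kg, $137,125.91):
Base rate for 69.27 is 24%.
Origin Casar qualifies under the Casesta–Casar agreement and 69.27 is covered: preferential rate 22.5% applies instead.
The additional-duty order on 69.27 targets Karovia, not Casar; it does not apply.
Duty = $137,125.91 × 22.5% = $30,853.33.
Line 2 (14.33, Bralar, 2,122 kg, $47,193.28):
Base rate for 14.33 is 23.5%.
The additional-duty order on 14.33 targets Karovia, not Bralar; it does not apply.
Duty = $47,193.28 × 23.5% = $11,090.42.
Line 3 (15.41, Casar, 904 m², $111,906.16):
Base rate for 15.41 is 3%.
Origin Casar is the FTA partner but 15.41 is not on the preference list; base rate stands.
Duty = $111,906.16 × 3% = $3,357.18.
Total = $30,853.33 + $11,090.42 + $3,357.18 = $45,300.93.

$45,300.93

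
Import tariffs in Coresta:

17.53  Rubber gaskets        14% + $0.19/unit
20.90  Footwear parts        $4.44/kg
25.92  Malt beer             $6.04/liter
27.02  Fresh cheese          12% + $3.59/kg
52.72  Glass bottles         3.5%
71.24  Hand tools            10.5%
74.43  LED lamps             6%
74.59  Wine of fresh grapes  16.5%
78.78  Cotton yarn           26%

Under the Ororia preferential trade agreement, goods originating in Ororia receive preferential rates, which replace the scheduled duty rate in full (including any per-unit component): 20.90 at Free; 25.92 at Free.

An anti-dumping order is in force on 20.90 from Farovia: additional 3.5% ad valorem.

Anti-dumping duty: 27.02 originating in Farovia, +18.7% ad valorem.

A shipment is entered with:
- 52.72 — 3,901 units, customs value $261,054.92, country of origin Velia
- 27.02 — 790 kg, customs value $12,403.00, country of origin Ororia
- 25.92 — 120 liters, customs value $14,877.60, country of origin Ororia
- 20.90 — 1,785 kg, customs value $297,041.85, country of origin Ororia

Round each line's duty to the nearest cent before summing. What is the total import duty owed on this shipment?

$13,461.38

Line 1 (52.72, Velia, 3,901 units, $261,054.92):
Base rate for 52.72 is 3.5%.
Duty = $261,054.92 × 3.5% = $9,136.92.
Line 2 (27.02, Ororia, 790 kg, $12,403.00):
Base rate for 27.02 is 12% + $3.59/kg.
Origin Ororia is the FTA partner but 27.02 is not on the preference list; base rate stands.
The additional-duty order on 27.02 targets Farovia, not Ororia; it does not apply.
Duty = $12,403.00 × 12% + 790 × $3.59 = $4,324.46.
Line 3 (25.92, Ororia, 120 liters, $14,877.60):
Base rate for 25.92 is $6.04/liter.
Origin Ororia qualifies under the Coresta–Ororia agreement and 25.92 is covered: preferential rate Free applies instead.
Duty = $14,877.60 × 0% = $0.00.
Line 4 (20.90, Ororia, 1,785 kg, $297,041.85):
Base rate for 20.90 is $4.44/kg.
Origin Ororia qualifies under the Coresta–Ororia agreement and 20.90 is covered: preferential rate Free applies instead.
The additional-duty order on 20.90 targets Farovia, not Ororia; it does not apply.
Duty = $297,041.85 × 0% = $0.00.
Total = $9,136.92 + $4,324.46 + $0.00 + $0.00 = $13,461.38.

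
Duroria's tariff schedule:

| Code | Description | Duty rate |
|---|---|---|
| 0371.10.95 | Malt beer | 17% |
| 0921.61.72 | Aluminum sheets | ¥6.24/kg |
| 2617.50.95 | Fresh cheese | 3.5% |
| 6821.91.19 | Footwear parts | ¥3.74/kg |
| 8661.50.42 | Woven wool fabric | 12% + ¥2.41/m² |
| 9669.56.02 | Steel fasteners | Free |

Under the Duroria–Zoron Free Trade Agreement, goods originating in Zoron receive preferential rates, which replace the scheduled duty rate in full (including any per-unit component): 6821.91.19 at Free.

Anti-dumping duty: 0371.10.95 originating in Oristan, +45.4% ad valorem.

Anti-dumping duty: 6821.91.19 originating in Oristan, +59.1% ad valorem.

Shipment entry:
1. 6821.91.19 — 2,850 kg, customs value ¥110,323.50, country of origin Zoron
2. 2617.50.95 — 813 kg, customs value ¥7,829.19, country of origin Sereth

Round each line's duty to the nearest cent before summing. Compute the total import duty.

¥274.02

Line 1 (6821.91.19, Zoron, 2,850 kg, ¥110,323.50):
Base rate for 6821.91.19 is ¥3.74/kg.
Origin Zoron qualifies under the Duroria–Zoron agreement and 6821.91.19 is covered: preferential rate Free applies instead.
The additional-duty order on 6821.91.19 targets Oristan, not Zoron; it does not apply.
Duty = ¥110,323.50 × 0% = ¥0.00.
Line 2 (2617.50.95, Sereth, 813 kg, ¥7,829.19):
Base rate for 2617.50.95 is 3.5%.
Duty = ¥7,829.19 × 3.5% = ¥274.02.
Total = ¥0.00 + ¥274.02 = ¥274.02.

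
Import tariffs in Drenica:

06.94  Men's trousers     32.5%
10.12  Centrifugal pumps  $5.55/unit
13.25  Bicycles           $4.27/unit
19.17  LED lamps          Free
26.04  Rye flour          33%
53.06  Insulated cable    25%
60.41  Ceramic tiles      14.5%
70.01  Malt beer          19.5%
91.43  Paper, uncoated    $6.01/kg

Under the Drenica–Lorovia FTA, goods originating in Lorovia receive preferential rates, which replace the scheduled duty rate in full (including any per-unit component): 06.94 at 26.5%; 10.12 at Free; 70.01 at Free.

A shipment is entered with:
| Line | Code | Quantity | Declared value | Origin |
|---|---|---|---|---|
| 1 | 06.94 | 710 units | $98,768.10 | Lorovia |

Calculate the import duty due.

Line 1 (06.94, Lorovia, 710 units, $98,768.10):
Base rate for 06.94 is 32.5%.
Origin Lorovia qualifies under the Drenica–Lorovia agreement and 06.94 is covered: preferential rate 26.5% applies instead.
Duty = $98,768.10 × 26.5% = $26,173.55.

$26,173.55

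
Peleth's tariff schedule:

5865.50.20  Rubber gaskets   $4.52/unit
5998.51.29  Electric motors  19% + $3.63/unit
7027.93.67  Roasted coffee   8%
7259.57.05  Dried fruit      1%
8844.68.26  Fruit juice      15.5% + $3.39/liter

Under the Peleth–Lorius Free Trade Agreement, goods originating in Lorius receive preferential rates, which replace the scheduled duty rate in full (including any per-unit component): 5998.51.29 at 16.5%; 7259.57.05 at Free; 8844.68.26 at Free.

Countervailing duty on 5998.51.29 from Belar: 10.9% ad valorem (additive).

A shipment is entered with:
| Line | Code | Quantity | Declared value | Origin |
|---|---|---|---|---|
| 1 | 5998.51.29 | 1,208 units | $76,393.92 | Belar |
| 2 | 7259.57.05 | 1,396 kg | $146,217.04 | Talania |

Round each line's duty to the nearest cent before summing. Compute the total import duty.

$28,688.99

Line 1 (5998.51.29, Belar, 1,208 units, $76,393.92):
Base rate for 5998.51.29 is 19% + $3.63/unit.
5998.51.29 has an FTA preferential rate, but origin Belar is not Lorius; base rate stands.
Additional duty on 5998.51.29 from Belar: +10.9%. Applied ad valorem rate: 19% + 10.9% = 29.9%.
Duty = $76,393.92 × 29.9% + 1,208 × $3.63 = $27,226.82.
Line 2 (7259.57.05, Talania, 1,396 kg, $146,217.04):
Base rate for 7259.57.05 is 1%.
7259.57.05 has an FTA preferential rate, but origin Talania is not Lorius; base rate stands.
Duty = $146,217.04 × 1% = $1,462.17.
Total = $27,226.82 + $1,462.17 = $28,688.99.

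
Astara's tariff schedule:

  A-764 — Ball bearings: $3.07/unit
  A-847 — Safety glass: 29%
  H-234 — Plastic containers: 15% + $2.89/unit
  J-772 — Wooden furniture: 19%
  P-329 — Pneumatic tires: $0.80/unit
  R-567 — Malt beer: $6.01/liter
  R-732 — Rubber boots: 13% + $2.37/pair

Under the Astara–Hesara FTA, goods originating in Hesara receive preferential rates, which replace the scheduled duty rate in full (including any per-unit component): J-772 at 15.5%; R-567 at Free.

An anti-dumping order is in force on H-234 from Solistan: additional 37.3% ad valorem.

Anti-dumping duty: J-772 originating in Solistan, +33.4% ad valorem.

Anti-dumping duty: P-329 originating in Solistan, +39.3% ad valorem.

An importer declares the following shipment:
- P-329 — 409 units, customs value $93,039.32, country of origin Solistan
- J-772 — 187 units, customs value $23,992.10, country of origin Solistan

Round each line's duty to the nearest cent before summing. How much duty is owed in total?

$49,463.51

Line 1 (P-329, Solistan, 409 units, $93,039.32):
Base rate for P-329 is $0.80/unit.
Additional duty on P-329 from Solistan: +39.3% ad valorem. Applied ad valorem rate = 39.3%.
Duty = $93,039.32 × 39.3% + 409 × $0.80 = $36,891.65.
Line 2 (J-772, Solistan, 187 units, $23,992.10):
Base rate for J-772 is 19%.
J-772 has an FTA preferential rate, but origin Solistan is not Hesara; base rate stands.
Additional duty on J-772 from Solistan: +33.4%. Applied ad valorem rate: 19% + 33.4% = 52.4%.
Duty = $23,992.10 × 52.4% = $12,571.86.
Total = $36,891.65 + $12,571.86 = $49,463.51.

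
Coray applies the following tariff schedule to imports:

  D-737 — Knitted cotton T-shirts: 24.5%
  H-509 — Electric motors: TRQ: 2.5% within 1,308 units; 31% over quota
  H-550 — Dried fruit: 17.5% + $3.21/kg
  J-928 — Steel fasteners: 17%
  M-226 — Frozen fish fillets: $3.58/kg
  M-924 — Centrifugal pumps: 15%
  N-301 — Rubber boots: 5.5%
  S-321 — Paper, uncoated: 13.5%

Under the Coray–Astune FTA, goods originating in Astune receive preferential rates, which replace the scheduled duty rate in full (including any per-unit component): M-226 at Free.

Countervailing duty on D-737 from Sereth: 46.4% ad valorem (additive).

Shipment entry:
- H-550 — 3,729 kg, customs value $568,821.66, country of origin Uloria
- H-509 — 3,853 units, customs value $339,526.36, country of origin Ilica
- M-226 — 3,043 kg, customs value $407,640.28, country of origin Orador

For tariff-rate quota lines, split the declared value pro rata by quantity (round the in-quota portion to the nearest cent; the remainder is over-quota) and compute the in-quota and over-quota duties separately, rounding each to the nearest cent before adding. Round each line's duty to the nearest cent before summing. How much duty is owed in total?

$194,811.61

Line 1 (H-550, Uloria, 3,729 kg, $568,821.66):
Base rate for H-550 is 17.5% + $3.21/kg.
Duty = $568,821.66 × 17.5% + 3,729 × $3.21 = $111,513.88.
Line 2 (H-509, Ilica, 3,853 units, $339,526.36):
Code H-509 is under a tariff-rate quota (threshold 1,308 units). In-quota: 1,308 units at 2.5%; over-quota: 2,545 units at 31%.
Pro-rata value split: in-quota = $339,526.36 × 1,308/3,853 = $115,260.96; over-quota = $339,526.36 − $115,260.96 = $224,265.40.
In-quota duty = $115,260.96 × 2.5% = $2,881.52. Over-quota duty = $224,265.40 × 31% = $69,522.27.
Line duty = $2,881.52 + $69,522.27 = $72,403.79.
Line 3 (M-226, Orador, 3,043 kg, $407,640.28):
Base rate for M-226 is $3.58/kg.
M-226 has an FTA preferential rate, but origin Orador is not Astune; base rate stands.
Duty = 3,043 × $3.58 = $10,893.94.
Total = $111,513.88 + $72,403.79 + $10,893.94 = $194,811.61.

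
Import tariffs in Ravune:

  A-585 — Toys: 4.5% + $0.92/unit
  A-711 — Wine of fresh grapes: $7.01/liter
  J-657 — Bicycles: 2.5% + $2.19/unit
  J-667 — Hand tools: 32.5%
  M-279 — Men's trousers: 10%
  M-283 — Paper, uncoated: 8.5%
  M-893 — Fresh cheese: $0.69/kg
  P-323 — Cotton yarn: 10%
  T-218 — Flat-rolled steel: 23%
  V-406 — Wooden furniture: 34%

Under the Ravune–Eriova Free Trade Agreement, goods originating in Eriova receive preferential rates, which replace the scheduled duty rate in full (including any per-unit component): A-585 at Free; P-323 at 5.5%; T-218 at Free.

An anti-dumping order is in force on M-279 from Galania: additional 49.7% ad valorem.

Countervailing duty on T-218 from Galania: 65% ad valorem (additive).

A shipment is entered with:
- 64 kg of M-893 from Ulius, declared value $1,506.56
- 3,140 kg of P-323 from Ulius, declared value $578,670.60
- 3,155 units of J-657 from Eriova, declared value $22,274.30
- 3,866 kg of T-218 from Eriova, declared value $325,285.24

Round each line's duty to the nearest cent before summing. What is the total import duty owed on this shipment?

$65,377.53

Line 1 (M-893, Ulius, 64 kg, $1,506.56):
Base rate for M-893 is $0.69/kg.
Duty = 64 × $0.69 = $44.16.
Line 2 (P-323, Ulius, 3,140 kg, $578,670.60):
Base rate for P-323 is 10%.
P-323 has an FTA preferential rate, but origin Ulius is not Eriova; base rate stands.
Duty = $578,670.60 × 10% = $57,867.06.
Line 3 (J-657, Eriova, 3,155 units, $22,274.30):
Base rate for J-657 is 2.5% + $2.19/unit.
Origin Eriova is the FTA partner but J-657 is not on the preference list; base rate stands.
Duty = $22,274.30 × 2.5% + 3,155 × $2.19 = $7,466.31.
Line 4 (T-218, Eriova, 3,866 kg, $325,285.24):
Base rate for T-218 is 23%.
Origin Eriova qualifies under the Ravune–Eriova agreement and T-218 is covered: preferential rate Free applies instead.
The additional-duty order on T-218 targets Galania, not Eriova; it does not apply.
Duty = $325,285.24 × 0% = $0.00.
Total = $44.16 + $57,867.06 + $7,466.31 + $0.00 = $65,377.53.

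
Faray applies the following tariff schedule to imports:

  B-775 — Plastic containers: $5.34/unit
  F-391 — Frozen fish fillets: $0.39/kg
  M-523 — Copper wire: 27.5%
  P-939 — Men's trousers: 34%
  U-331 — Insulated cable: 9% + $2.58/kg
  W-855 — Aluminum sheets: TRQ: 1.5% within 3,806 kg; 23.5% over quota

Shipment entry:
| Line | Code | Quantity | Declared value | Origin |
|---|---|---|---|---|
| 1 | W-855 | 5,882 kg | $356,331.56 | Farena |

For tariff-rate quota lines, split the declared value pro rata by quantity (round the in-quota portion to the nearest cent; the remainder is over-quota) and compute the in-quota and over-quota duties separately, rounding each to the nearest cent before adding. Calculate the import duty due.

$33,013.07

Line 1 (W-855, Farena, 5,882 kg, $356,331.56):
Code W-855 is under a tariff-rate quota (threshold 3,806 kg). In-quota: 3,806 kg at 1.5%; over-quota: 2,076 kg at 23.5%.
Pro-rata value split: in-quota = $356,331.56 × 3,806/5,882 = $230,567.48; over-quota = $356,331.56 − $230,567.48 = $125,764.08.
In-quota duty = $230,567.48 × 1.5% = $3,458.51. Over-quota duty = $125,764.08 × 23.5% = $29,554.56.
Line duty = $3,458.51 + $29,554.56 = $33,013.07.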